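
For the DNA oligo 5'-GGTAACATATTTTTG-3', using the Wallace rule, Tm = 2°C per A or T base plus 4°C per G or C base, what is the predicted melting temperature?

Counting bases: G=3, C=1, T=7, A=4
AT pairs contribute 11, GC pairs contribute 4.
Tm = 2(11) + 4(4) = 22 + 16 = 38°C

38°C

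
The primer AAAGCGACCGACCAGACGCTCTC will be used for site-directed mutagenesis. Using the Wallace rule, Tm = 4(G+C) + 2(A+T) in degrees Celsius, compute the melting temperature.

Base counts: G=5, A=7, T=2, C=9
A+T = 9, G+C = 14
Tm = 2×9 + 4×14 = 74°C

74°C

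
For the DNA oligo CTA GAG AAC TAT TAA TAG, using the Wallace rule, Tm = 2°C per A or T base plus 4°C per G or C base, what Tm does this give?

46°C

Counting bases: T=5, C=2, A=8, G=3
AT pairs contribute 13, GC pairs contribute 5.
Tm = 4·5 + 2·13 = 20 + 26 = 46°C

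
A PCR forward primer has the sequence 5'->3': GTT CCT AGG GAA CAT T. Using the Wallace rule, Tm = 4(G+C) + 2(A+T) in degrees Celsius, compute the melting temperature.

46°C

Base counts: C=3, A=4, G=4, T=5
A+T = 9, G+C = 7
Tm = 4·7 + 2·9 = 28 + 18 = 46°C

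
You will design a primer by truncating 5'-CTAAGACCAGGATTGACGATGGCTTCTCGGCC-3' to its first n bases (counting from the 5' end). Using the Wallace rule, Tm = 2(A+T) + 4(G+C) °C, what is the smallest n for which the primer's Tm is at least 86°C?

n = 29

First 28 bases: CTAAGACCAGGATTGACGATGGCTTCTC → Tm = 84°C (< 86°C)
First 29 bases: CTAAGACCAGGATTGACGATGGCTTCTCG → Tm = 88°C (≥ 86°C)
Each additional base adds 2°C (A/T) or 4°C (G/C), so Tm is non-decreasing in n; n = 29 is the first length to reach 86°C.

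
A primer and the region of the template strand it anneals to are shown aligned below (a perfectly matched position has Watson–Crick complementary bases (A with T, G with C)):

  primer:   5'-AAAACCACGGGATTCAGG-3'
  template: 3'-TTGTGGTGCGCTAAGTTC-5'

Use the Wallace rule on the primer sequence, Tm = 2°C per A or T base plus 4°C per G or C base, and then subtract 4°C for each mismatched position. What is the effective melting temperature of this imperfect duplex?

42°C

Primer base counts: A=7, T=2, G=5, C=4 → A+T=9, G+C=9
Perfect-match Tm = 2(9) + 4(9) = 18 + 36 = 54°C
Mismatches (positions where the bases are not complementary): 3 (at positions 3, 10, 17)
Effective Tm = 54 − 3×4 = 54 − 12 = 42°C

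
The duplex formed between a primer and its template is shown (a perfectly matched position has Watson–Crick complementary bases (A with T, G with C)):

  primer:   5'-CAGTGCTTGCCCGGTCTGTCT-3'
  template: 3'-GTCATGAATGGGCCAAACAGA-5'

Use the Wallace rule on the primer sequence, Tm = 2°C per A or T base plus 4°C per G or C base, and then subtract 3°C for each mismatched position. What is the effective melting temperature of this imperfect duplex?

59°C

Primer base counts: A=1, T=7, G=6, C=7 → A+T=8, G+C=13
Perfect-match Tm = 2(8) + 4(13) = 16 + 52 = 68°C
Mismatches (positions where the bases are not complementary): 3 (at positions 5, 9, 16)
Effective Tm = 68 − 3×3 = 68 − 9 = 59°C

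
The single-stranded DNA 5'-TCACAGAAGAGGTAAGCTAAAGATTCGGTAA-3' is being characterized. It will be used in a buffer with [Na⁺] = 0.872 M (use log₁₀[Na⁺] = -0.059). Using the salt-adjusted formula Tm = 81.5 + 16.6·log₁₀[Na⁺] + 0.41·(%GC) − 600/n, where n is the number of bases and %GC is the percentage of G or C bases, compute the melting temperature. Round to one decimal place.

77.0°C

Length n = 31. Counting bases: G=8, C=4, A=13, T=6
G+C = 12, so %GC = 12/31 × 100 = 38.71%
Salt term: 16.6 × (-0.059) = -0.979
GC term: 0.41 × 38.71 = 15.871; length term: −600/31 = −19.355
Tm = 81.5 + (-0.979) + 15.871 − 19.355 = 77.037 → 77.0°C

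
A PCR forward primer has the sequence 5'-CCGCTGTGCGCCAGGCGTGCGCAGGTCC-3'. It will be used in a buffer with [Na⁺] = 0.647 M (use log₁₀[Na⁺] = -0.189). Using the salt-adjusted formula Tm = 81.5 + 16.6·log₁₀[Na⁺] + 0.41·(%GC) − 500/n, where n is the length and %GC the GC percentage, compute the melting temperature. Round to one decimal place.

92.7°C

Length n = 28. Base counts: A=2, G=11, T=4, C=11
G+C = 22, so %GC = 22/28 × 100 = 78.571%
Salt term: 16.6 × (-0.189) = -3.137
GC term: 0.41 × 78.571 = 32.214; length term: −500/28 = −17.857
Tm = 81.5 + (-3.137) + 32.214 − 17.857 = 92.72 → 92.7°C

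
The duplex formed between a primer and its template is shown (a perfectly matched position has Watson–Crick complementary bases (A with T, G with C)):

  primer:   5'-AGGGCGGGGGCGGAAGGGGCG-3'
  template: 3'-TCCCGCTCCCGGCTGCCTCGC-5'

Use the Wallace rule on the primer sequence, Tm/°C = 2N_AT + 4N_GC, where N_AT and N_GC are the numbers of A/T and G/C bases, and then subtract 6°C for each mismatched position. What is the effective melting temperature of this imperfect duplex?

54°C

Primer base counts: A=3, T=0, G=15, C=3 → A+T=3, G+C=18
Perfect-match Tm = 2(3) + 4(18) = 6 + 72 = 78°C
Mismatches (positions where the bases are not complementary): 4 (at positions 7, 12, 15, 18)
Effective Tm = 78 − 4×6 = 78 − 24 = 54°C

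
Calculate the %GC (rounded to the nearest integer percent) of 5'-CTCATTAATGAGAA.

29%

A=6, T=4, C=2, G=2
G+C = 2 + 2 = 4 out of 14 bases
%GC = 4/14 × 100 = 28.57% ≈ 29%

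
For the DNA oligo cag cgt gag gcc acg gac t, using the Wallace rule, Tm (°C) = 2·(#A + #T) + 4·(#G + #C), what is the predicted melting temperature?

G=7, C=6, A=4, T=2
A+T = 6, G+C = 13
Tm = 2(6) + 4(13) = 12 + 52 = 64°C

64°C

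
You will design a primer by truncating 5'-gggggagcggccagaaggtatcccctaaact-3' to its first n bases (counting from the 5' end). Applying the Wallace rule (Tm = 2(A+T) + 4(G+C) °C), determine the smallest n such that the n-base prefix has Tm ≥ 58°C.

n = 17

First 16 bases: GGGGGAGCGGCCAGAA → Tm = 56°C (< 58°C)
First 17 bases: GGGGGAGCGGCCAGAAG → Tm = 60°C (≥ 58°C)
Since every base adds ≥2°C, Tm only increases with n, so the threshold is first crossed at n = 17.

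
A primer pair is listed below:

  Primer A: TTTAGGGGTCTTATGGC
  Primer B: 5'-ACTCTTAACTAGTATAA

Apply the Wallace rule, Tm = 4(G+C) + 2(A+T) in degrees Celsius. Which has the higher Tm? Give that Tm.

Primer A, 50°C

Primer A: A+T=9, G+C=8 → Tm = 2(9)+4(8) = 50°C
Primer B: A+T=13, G+C=4 → Tm = 2(13)+4(4) = 42°C
50°C vs 42°C → primer A is higher.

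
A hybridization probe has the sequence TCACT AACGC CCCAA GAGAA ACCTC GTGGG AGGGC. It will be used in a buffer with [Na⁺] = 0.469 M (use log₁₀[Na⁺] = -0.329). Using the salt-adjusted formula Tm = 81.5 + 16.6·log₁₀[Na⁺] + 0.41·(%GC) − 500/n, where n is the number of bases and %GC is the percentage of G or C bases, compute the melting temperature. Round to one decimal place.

Length n = 35. Base counts: A=10, C=11, G=10, T=4
G+C = 21, so %GC = 21/35 × 100 = 60%
Salt term: 16.6 × (-0.329) = -5.461
GC term: 0.41 × 60 = 24.6; length term: −500/35 = −14.286
Tm = 81.5 + (-5.461) + 24.6 − 14.286 = 86.353 → 86.4°C

86.4°C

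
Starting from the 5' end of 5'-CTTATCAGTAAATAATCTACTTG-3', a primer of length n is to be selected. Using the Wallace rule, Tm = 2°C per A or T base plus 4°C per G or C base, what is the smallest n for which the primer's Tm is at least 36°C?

n = 15

First 14 bases: CTTATCAGTAAATA → Tm = 34°C (< 36°C)
First 15 bases: CTTATCAGTAAATAA → Tm = 36°C (≥ 36°C)
Since every base adds ≥2°C, Tm only increases with n, so the threshold is first crossed at n = 15.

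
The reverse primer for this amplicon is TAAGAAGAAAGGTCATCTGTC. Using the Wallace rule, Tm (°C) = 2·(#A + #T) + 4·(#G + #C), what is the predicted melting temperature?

58°C

Base counts: G=5, A=8, T=5, C=3
So N_AT = 13 and N_GC = 8.
Tm = 2×13 + 4×8 = 58°C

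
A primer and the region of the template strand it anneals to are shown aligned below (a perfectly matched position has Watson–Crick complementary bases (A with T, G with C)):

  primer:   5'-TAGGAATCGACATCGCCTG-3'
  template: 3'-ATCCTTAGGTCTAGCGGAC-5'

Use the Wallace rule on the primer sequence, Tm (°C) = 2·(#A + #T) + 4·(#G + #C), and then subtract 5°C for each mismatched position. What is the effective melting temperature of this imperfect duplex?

Primer base counts: A=5, T=4, G=5, C=5 → A+T=9, G+C=10
Perfect-match Tm = 2(9) + 4(10) = 18 + 40 = 58°C
Mismatches (positions where the bases are not complementary): 2 (at positions 9, 11)
Effective Tm = 58 − 2×5 = 58 − 10 = 48°C

48°C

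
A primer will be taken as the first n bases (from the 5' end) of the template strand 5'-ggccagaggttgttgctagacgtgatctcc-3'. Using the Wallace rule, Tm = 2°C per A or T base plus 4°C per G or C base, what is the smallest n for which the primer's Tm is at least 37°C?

First 11 bases: GGCCAGAGGTT → Tm = 36°C (< 37°C)
First 12 bases: GGCCAGAGGTTG → Tm = 40°C (≥ 37°C)
Since every base adds ≥2°C, Tm only increases with n, so the threshold is first crossed at n = 12.

n = 12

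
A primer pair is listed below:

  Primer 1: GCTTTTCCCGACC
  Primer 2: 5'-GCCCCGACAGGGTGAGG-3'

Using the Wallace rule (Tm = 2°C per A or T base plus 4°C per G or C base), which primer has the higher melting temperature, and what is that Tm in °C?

Primer 1: A+T=5, G+C=8 → Tm = 2(5)+4(8) = 42°C
Primer 2: A+T=4, G+C=13 → Tm = 2(4)+4(13) = 60°C
42°C vs 60°C → primer 2 is higher.

Primer 2, 60°C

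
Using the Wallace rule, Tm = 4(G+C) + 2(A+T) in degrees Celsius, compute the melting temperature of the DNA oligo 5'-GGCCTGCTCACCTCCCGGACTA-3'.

G=5, C=10, A=3, T=4
So N_AT = 7 and N_GC = 15.
Tm = 4·15 + 2·7 = 60 + 14 = 74°C

74°C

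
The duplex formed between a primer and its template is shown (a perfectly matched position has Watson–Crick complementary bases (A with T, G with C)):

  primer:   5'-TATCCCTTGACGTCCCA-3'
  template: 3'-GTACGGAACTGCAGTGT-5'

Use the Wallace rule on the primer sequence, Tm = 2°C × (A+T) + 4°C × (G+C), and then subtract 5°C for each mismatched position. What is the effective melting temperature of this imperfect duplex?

Primer base counts: A=3, T=5, G=2, C=7 → A+T=8, G+C=9
Perfect-match Tm = 2(8) + 4(9) = 16 + 36 = 52°C
Mismatches (positions where the bases are not complementary): 3 (at positions 1, 4, 15)
Effective Tm = 52 − 3×5 = 52 − 15 = 37°C

37°C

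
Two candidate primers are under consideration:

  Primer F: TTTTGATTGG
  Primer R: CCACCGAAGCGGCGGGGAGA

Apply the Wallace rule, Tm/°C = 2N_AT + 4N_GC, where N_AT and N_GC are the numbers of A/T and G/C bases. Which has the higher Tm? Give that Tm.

Primer R, 70°C

Primer F: A+T=7, G+C=3 → Tm = 2(7)+4(3) = 26°C
Primer R: A+T=5, G+C=15 → Tm = 2(5)+4(15) = 70°C
26°C vs 70°C → primer R is higher.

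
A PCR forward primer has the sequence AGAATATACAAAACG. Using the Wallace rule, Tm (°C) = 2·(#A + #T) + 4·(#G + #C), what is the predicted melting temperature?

Base counts: C=2, T=2, G=2, A=9
A+T = 11, G+C = 4
Tm = 4·4 + 2·11 = 16 + 22 = 38°C

38°C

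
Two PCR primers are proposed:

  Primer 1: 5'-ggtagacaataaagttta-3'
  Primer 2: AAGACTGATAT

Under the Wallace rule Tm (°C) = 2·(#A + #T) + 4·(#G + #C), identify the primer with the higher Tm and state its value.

Primer 1, 46°C

Primer 1: A+T=13, G+C=5 → Tm = 2(13)+4(5) = 46°C
Primer 2: A+T=8, G+C=3 → Tm = 2(8)+4(3) = 28°C
46°C vs 28°C → primer 1 is higher.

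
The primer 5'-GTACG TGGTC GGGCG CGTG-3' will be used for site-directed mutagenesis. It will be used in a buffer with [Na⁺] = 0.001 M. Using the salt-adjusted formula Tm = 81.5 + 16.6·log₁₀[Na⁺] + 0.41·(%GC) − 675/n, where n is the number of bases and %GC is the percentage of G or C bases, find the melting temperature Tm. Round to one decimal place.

Length n = 19. Base counts: G=10, C=4, A=1, T=4
G+C = 14, so %GC = 14/19 × 100 = 73.684%
Salt term: 16.6 × (-3) = -49.8
GC term: 0.41 × 73.684 = 30.21; length term: −675/19 = −35.526
Tm = 81.5 + (-49.8) + 30.21 − 35.526 = 26.384 → 26.4°C

26.4°C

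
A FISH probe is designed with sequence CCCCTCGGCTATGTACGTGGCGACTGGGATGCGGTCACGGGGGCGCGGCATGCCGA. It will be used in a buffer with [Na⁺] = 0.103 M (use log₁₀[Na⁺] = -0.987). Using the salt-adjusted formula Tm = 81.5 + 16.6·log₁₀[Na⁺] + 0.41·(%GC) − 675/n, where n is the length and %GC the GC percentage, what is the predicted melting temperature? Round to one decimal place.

82.3°C

Length n = 56. Counting bases: T=9, A=7, G=23, C=17
G+C = 40, so %GC = 40/56 × 100 = 71.429%
Salt term: 16.6 × (-0.987) = -16.384
GC term: 0.41 × 71.429 = 29.286; length term: −675/56 = −12.054
Tm = 81.5 + (-16.384) + 29.286 − 12.054 = 82.348 → 82.3°C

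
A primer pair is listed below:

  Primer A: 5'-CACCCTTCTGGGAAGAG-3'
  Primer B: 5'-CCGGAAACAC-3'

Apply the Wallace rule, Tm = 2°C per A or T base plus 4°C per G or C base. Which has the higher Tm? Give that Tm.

Primer A, 54°C

Primer A: A+T=7, G+C=10 → Tm = 2(7)+4(10) = 54°C
Primer B: A+T=4, G+C=6 → Tm = 2(4)+4(6) = 32°C
54°C vs 32°C → primer A is higher.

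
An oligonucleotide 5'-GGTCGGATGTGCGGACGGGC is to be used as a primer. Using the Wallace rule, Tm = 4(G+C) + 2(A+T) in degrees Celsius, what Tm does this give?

70°C

Counting bases: A=2, G=11, C=4, T=3
A+T = 5, G+C = 15
Tm = 4·15 + 2·5 = 60 + 10 = 70°C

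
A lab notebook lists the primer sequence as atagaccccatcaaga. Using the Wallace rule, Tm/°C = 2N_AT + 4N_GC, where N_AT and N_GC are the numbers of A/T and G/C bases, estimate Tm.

46°C

Scanning the sequence gives A=7, T=2, G=2, C=5.
So N_AT = 9 and N_GC = 7.
Tm = 2(9) + 4(7) = 18 + 28 = 46°C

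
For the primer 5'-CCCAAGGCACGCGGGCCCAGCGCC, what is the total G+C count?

C=12, A=4, T=0, G=8
Total G or C: 8 + 12 = 20

20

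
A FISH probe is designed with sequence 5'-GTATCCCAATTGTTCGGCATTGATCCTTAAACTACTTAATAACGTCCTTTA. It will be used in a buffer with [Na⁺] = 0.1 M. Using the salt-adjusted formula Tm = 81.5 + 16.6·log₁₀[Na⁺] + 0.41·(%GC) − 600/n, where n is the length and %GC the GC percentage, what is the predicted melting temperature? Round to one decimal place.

67.6°C

Length n = 51. Scanning the sequence gives C=12, T=19, A=14, G=6.
G+C = 18, so %GC = 18/51 × 100 = 35.294%
Salt term: 16.6 × (-1) = -16.6
GC term: 0.41 × 35.294 = 14.471; length term: −600/51 = −11.765
Tm = 81.5 + (-16.6) + 14.471 − 11.765 = 67.606 → 67.6°C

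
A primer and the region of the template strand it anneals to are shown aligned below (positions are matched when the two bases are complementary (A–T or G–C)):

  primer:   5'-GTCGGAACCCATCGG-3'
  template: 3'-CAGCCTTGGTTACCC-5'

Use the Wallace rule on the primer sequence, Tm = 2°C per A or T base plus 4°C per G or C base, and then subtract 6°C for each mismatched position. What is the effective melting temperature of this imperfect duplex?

38°C

Primer base counts: A=3, T=2, G=5, C=5 → A+T=5, G+C=10
Perfect-match Tm = 2(5) + 4(10) = 10 + 40 = 50°C
Mismatches (positions where the bases are not complementary): 2 (at positions 10, 13)
Effective Tm = 50 − 2×6 = 50 − 12 = 38°C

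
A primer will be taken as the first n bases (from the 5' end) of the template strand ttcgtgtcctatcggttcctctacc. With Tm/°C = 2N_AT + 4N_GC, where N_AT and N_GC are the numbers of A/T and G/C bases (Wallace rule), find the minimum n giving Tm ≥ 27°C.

First 8 bases: TTCGTGTC → Tm = 24°C (< 27°C)
First 9 bases: TTCGTGTCC → Tm = 28°C (≥ 27°C)
Since every base adds ≥2°C, Tm only increases with n, so the threshold is first crossed at n = 9.

n = 9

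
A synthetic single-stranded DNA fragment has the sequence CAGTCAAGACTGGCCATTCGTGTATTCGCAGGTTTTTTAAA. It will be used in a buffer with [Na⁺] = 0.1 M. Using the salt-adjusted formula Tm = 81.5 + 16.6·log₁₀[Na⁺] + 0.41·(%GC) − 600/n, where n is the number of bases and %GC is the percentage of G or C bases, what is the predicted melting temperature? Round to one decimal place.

67.3°C

Length n = 41. Base counts: G=9, C=8, A=10, T=14
G+C = 17, so %GC = 17/41 × 100 = 41.463%
Salt term: 16.6 × (-1) = -16.6
GC term: 0.41 × 41.463 = 17; length term: −600/41 = −14.634
Tm = 81.5 + (-16.6) + 17 − 14.634 = 67.266 → 67.3°C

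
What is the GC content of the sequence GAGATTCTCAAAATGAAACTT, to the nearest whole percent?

29%

G=3, T=6, A=9, C=3
G+C = 3 + 3 = 6 out of 21 bases
%GC = 6/21 × 100 = 28.57% ≈ 29%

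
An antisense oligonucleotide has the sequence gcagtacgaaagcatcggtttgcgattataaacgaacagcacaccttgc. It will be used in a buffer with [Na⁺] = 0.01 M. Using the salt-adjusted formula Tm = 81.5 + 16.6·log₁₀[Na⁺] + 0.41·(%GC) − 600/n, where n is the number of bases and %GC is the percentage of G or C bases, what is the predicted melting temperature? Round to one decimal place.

Length n = 49. Counting bases: T=10, A=16, C=12, G=11
G+C = 23, so %GC = 23/49 × 100 = 46.939%
Salt term: 16.6 × (-2) = -33.2
GC term: 0.41 × 46.939 = 19.245; length term: −600/49 = −12.245
Tm = 81.5 + (-33.2) + 19.245 − 12.245 = 55.3 → 55.3°C

55.3°C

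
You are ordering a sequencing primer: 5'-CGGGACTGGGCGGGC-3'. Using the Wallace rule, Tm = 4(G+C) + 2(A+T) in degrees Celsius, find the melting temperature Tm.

Counting bases: A=1, G=9, C=4, T=1
So N_AT = 2 and N_GC = 13.
Tm = 2×2 + 4×13 = 56°C

56°C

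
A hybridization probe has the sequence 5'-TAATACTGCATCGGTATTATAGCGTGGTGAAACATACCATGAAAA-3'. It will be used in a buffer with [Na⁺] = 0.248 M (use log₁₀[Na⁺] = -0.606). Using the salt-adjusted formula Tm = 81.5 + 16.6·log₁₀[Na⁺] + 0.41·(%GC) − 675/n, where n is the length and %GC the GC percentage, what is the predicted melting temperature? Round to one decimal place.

Length n = 45. Counting bases: G=9, T=12, C=7, A=17
G+C = 16, so %GC = 16/45 × 100 = 35.556%
Salt term: 16.6 × (-0.606) = -10.06
GC term: 0.41 × 35.556 = 14.578; length term: −675/45 = −15
Tm = 81.5 + (-10.06) + 14.578 − 15 = 71.018 → 71.0°C

71.0°C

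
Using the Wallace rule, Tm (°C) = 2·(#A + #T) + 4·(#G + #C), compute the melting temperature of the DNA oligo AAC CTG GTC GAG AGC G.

Base counts: T=2, C=4, G=6, A=4
AT pairs contribute 6, GC pairs contribute 10.
Tm = 4·10 + 2·6 = 40 + 12 = 52°C

52°C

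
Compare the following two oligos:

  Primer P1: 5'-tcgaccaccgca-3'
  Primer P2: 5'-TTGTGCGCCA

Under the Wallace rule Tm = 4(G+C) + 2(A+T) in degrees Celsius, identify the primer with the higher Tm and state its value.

Primer P1, 40°C

Primer P1: A+T=4, G+C=8 → Tm = 2(4)+4(8) = 40°C
Primer P2: A+T=4, G+C=6 → Tm = 2(4)+4(6) = 32°C
40°C vs 32°C → primer P1 is higher.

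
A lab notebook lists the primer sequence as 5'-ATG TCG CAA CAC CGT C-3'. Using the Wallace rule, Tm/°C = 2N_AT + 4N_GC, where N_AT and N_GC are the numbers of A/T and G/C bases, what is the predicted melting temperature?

Base counts: C=6, A=4, G=3, T=3
AT pairs contribute 7, GC pairs contribute 9.
Tm = 4·9 + 2·7 = 36 + 14 = 50°C

50°C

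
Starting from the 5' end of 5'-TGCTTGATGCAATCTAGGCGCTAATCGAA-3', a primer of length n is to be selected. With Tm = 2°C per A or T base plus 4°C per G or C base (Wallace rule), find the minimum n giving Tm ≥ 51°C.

First 17 bases: TGCTTGATGCAATCTAG → Tm = 48°C (< 51°C)
First 18 bases: TGCTTGATGCAATCTAGG → Tm = 52°C (≥ 51°C)
Each additional base adds 2°C (A/T) or 4°C (G/C), so Tm is non-decreasing in n; n = 18 is the first length to reach 51°C.

n = 18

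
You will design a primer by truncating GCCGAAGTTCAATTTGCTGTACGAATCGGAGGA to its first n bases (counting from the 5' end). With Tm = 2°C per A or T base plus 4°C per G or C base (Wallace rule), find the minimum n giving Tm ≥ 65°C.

First 22 bases: GCCGAAGTTCAATTTGCTGTAC → Tm = 64°C (< 65°C)
First 23 bases: GCCGAAGTTCAATTTGCTGTACG → Tm = 68°C (≥ 65°C)
Each additional base adds 2°C (A/T) or 4°C (G/C), so Tm is non-decreasing in n; n = 23 is the first length to reach 65°C.

n = 23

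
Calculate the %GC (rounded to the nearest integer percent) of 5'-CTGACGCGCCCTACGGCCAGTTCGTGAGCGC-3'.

Base counts: A=4, C=12, T=5, G=10
G+C = 10 + 12 = 22 out of 31 bases
%GC = 22/31 × 100 = 70.97% ≈ 71%

71%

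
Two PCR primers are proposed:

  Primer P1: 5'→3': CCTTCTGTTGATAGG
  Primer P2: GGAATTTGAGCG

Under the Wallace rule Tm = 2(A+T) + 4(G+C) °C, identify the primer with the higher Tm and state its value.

Primer P1, 44°C

Primer P1: A+T=8, G+C=7 → Tm = 2(8)+4(7) = 44°C
Primer P2: A+T=6, G+C=6 → Tm = 2(6)+4(6) = 36°C
44°C vs 36°C → primer P1 is higher.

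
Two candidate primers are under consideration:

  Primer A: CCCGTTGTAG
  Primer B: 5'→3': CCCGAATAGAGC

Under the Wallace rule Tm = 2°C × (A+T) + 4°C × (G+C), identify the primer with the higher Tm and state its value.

Primer A: A+T=4, G+C=6 → Tm = 2(4)+4(6) = 32°C
Primer B: A+T=5, G+C=7 → Tm = 2(5)+4(7) = 38°C
32°C vs 38°C → primer B is higher.

Primer B, 38°C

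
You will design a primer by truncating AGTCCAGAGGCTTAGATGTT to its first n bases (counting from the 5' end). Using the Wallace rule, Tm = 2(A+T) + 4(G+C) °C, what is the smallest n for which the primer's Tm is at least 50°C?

First 16 bases: AGTCCAGAGGCTTAGA → Tm = 48°C (< 50°C)
First 17 bases: AGTCCAGAGGCTTAGAT → Tm = 50°C (≥ 50°C)
Each additional base adds 2°C (A/T) or 4°C (G/C), so Tm is non-decreasing in n; n = 17 is the first length to reach 50°C.

n = 17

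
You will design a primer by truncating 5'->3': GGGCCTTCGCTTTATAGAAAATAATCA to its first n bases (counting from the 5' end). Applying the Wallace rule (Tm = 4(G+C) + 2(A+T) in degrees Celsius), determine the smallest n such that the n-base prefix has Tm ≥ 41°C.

First 12 bases: GGGCCTTCGCTT → Tm = 40°C (< 41°C)
First 13 bases: GGGCCTTCGCTTT → Tm = 42°C (≥ 41°C)
Since every base adds ≥2°C, Tm only increases with n, so the threshold is first crossed at n = 13.

n = 13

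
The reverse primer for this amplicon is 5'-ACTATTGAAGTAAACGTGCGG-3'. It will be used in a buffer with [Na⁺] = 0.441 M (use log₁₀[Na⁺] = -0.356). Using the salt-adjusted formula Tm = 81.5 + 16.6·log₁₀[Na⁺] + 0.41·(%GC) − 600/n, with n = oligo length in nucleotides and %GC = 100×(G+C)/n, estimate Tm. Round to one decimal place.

64.6°C

Length n = 21. Scanning the sequence gives C=3, G=6, T=5, A=7.
G+C = 9, so %GC = 9/21 × 100 = 42.857%
Salt term: 16.6 × (-0.356) = -5.91
GC term: 0.41 × 42.857 = 17.571; length term: −600/21 = −28.571
Tm = 81.5 + (-5.91) + 17.571 − 28.571 = 64.59 → 64.6°C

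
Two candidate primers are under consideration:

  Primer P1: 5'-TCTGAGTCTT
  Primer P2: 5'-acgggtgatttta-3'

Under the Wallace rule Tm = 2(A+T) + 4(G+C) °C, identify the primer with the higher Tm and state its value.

Primer P1: A+T=6, G+C=4 → Tm = 2(6)+4(4) = 28°C
Primer P2: A+T=8, G+C=5 → Tm = 2(8)+4(5) = 36°C
28°C vs 36°C → primer P2 is higher.

Primer P2, 36°C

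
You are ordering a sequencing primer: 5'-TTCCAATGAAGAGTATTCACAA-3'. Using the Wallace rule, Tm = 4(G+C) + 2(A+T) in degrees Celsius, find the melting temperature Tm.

Counting bases: A=9, T=6, C=4, G=3
So N_AT = 15 and N_GC = 7.
Tm = 2×15 + 4×7 = 58°C

58°C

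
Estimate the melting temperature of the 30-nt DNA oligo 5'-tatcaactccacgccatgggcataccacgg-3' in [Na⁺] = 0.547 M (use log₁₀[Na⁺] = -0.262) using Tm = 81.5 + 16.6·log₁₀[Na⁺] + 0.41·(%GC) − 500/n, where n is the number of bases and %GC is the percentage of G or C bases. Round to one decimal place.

83.7°C

Length n = 30. Base counts: A=8, T=5, C=11, G=6
G+C = 17, so %GC = 17/30 × 100 = 56.667%
Salt term: 16.6 × (-0.262) = -4.349
GC term: 0.41 × 56.667 = 23.233; length term: −500/30 = −16.667
Tm = 81.5 + (-4.349) + 23.233 − 16.667 = 83.717 → 83.7°C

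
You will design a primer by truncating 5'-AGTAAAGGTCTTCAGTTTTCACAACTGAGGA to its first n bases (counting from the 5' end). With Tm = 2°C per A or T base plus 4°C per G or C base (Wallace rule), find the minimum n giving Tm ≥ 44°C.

n = 16

First 15 bases: AGTAAAGGTCTTCAG → Tm = 42°C (< 44°C)
First 16 bases: AGTAAAGGTCTTCAGT → Tm = 44°C (≥ 44°C)
Since every base adds ≥2°C, Tm only increases with n, so the threshold is first crossed at n = 16.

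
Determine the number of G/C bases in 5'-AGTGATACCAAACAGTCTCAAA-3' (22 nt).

Base counts: T=4, G=3, A=10, C=5
Total G or C: 3 + 5 = 8

8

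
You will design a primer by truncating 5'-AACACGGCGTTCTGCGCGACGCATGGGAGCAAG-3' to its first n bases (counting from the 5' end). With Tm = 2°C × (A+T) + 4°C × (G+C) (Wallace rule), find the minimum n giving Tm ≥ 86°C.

First 25 bases: AACACGGCGTTCTGCGCGACGCATG → Tm = 82°C (< 86°C)
First 26 bases: AACACGGCGTTCTGCGCGACGCATGG → Tm = 86°C (≥ 86°C)
Each additional base adds 2°C (A/T) or 4°C (G/C), so Tm is non-decreasing in n; n = 26 is the first length to reach 86°C.

n = 26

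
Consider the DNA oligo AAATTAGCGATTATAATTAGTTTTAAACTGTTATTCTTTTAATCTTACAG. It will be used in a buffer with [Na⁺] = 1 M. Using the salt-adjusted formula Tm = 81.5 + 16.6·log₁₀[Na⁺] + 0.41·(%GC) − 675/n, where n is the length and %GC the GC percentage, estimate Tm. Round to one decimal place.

76.2°C

Length n = 50. Base counts: T=23, G=5, A=17, C=5
G+C = 10, so %GC = 10/50 × 100 = 20%
Salt term: 16.6 × (0) = 0
GC term: 0.41 × 20 = 8.2; length term: −675/50 = −13.5
Tm = 81.5 + (0) + 8.2 − 13.5 = 76.2 → 76.2°C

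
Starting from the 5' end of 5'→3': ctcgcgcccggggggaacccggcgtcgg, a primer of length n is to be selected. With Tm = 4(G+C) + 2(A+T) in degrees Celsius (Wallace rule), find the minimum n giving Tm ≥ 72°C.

n = 20

First 19 bases: CTCGCGCCCGGGGGGAACC → Tm = 70°C (< 72°C)
First 20 bases: CTCGCGCCCGGGGGGAACCC → Tm = 74°C (≥ 72°C)
Each additional base adds 2°C (A/T) or 4°C (G/C), so Tm is non-decreasing in n; n = 20 is the first length to reach 72°C.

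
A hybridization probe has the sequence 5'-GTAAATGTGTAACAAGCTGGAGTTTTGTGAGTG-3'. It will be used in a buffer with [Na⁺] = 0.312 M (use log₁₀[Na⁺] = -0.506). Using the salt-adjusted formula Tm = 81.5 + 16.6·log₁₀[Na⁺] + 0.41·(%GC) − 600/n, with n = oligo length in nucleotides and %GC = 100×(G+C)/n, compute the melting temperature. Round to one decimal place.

71.1°C

Length n = 33. A=9, G=11, T=11, C=2
G+C = 13, so %GC = 13/33 × 100 = 39.394%
Salt term: 16.6 × (-0.506) = -8.4
GC term: 0.41 × 39.394 = 16.152; length term: −600/33 = −18.182
Tm = 81.5 + (-8.4) + 16.152 − 18.182 = 71.07 → 71.1°C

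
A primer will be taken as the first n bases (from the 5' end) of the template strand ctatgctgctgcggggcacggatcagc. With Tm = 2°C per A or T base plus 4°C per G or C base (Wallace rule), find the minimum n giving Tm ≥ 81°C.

n = 25

First 24 bases: CTATGCTGCTGCGGGGCACGGATC → Tm = 80°C (< 81°C)
First 25 bases: CTATGCTGCTGCGGGGCACGGATCA → Tm = 82°C (≥ 81°C)
Since every base adds ≥2°C, Tm only increases with n, so the threshold is first crossed at n = 25.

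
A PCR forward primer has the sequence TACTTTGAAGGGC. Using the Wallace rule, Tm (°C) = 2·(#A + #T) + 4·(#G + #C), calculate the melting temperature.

38°C

C=2, G=4, T=4, A=3
AT pairs contribute 7, GC pairs contribute 6.
Tm = 2×7 + 4×6 = 38°C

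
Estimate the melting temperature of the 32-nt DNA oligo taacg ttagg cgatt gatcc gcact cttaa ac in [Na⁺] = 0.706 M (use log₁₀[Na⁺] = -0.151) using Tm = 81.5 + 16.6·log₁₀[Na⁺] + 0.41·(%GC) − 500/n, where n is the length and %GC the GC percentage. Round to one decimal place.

81.3°C

Length n = 32. Counting bases: T=9, A=9, G=6, C=8
G+C = 14, so %GC = 14/32 × 100 = 43.75%
Salt term: 16.6 × (-0.151) = -2.507
GC term: 0.41 × 43.75 = 17.938; length term: −500/32 = −15.625
Tm = 81.5 + (-2.507) + 17.938 − 15.625 = 81.306 → 81.3°C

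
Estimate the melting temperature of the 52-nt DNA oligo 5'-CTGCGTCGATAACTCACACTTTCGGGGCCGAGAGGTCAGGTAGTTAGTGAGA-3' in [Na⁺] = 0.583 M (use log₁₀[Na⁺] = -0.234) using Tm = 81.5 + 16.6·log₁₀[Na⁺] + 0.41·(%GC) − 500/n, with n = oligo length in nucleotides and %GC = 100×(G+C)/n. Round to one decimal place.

Length n = 52. Counting bases: G=17, T=12, A=12, C=11
G+C = 28, so %GC = 28/52 × 100 = 53.846%
Salt term: 16.6 × (-0.234) = -3.884
GC term: 0.41 × 53.846 = 22.077; length term: −500/52 = −9.615
Tm = 81.5 + (-3.884) + 22.077 − 9.615 = 90.078 → 90.1°C

90.1°C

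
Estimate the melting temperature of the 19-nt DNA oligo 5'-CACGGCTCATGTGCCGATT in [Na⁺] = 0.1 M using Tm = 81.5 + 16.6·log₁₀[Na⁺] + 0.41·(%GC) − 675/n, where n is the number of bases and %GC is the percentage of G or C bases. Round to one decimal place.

Length n = 19. Counting bases: G=5, C=6, A=3, T=5
G+C = 11, so %GC = 11/19 × 100 = 57.895%
Salt term: 16.6 × (-1) = -16.6
GC term: 0.41 × 57.895 = 23.737; length term: −675/19 = −35.526
Tm = 81.5 + (-16.6) + 23.737 − 35.526 = 53.111 → 53.1°C

53.1°C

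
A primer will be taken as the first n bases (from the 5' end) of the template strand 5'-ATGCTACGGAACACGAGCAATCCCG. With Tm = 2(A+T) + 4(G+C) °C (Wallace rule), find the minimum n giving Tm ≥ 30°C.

n = 10

First 9 bases: ATGCTACGG → Tm = 28°C (< 30°C)
First 10 bases: ATGCTACGGA → Tm = 30°C (≥ 30°C)
Each additional base adds 2°C (A/T) or 4°C (G/C), so Tm is non-decreasing in n; n = 10 is the first length to reach 30°C.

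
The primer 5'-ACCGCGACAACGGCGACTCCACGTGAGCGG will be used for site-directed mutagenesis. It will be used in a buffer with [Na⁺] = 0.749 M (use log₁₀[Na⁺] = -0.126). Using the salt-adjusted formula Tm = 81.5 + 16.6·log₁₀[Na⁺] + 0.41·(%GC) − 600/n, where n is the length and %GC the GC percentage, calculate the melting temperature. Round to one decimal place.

88.1°C

Length n = 30. T=2, C=11, A=7, G=10
G+C = 21, so %GC = 21/30 × 100 = 70%
Salt term: 16.6 × (-0.126) = -2.092
GC term: 0.41 × 70 = 28.7; length term: −600/30 = −20
Tm = 81.5 + (-2.092) + 28.7 − 20 = 88.108 → 88.1°C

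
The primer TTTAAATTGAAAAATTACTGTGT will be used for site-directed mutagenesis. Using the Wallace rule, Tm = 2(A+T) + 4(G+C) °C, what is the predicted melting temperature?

54°C

G=3, C=1, A=9, T=10
AT pairs contribute 19, GC pairs contribute 4.
Tm = 2(19) + 4(4) = 38 + 16 = 54°C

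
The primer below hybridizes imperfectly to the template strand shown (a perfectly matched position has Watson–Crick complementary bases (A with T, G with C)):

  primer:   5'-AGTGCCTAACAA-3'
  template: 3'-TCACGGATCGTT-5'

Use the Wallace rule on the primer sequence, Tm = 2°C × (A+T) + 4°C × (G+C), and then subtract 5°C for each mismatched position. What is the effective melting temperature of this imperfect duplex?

Primer base counts: A=5, T=2, G=2, C=3 → A+T=7, G+C=5
Perfect-match Tm = 2(7) + 4(5) = 14 + 20 = 34°C
Mismatches (positions where the bases are not complementary): 1 (at position 9)
Effective Tm = 34 − 1×5 = 34 − 5 = 29°C

29°C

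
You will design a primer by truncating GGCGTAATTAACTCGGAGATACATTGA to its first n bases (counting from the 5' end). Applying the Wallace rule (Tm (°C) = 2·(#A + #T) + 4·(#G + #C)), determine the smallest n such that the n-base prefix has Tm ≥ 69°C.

First 24 bases: GGCGTAATTAACTCGGAGATACAT → Tm = 68°C (< 69°C)
First 25 bases: GGCGTAATTAACTCGGAGATACATT → Tm = 70°C (≥ 69°C)
Since every base adds ≥2°C, Tm only increases with n, so the threshold is first crossed at n = 25.

n = 25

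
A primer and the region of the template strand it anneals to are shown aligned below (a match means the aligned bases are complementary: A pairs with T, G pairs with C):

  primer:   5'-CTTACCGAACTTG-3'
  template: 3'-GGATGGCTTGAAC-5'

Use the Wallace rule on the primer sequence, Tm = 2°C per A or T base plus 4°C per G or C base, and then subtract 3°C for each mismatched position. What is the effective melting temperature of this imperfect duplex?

35°C

Primer base counts: A=3, T=4, G=2, C=4 → A+T=7, G+C=6
Perfect-match Tm = 2(7) + 4(6) = 14 + 24 = 38°C
Mismatches (positions where the bases are not complementary): 1 (at position 2)
Effective Tm = 38 − 1×3 = 38 − 3 = 35°C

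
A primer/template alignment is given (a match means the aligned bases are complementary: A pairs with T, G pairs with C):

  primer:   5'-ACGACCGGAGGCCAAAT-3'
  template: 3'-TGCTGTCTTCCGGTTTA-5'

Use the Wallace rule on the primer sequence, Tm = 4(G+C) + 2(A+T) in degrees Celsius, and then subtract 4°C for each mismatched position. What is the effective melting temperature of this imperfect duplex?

46°C

Primer base counts: A=6, T=1, G=5, C=5 → A+T=7, G+C=10
Perfect-match Tm = 2(7) + 4(10) = 14 + 40 = 54°C
Mismatches (positions where the bases are not complementary): 2 (at positions 6, 8)
Effective Tm = 54 − 2×4 = 54 − 8 = 46°C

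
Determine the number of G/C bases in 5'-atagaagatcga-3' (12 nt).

4

Scanning the sequence gives G=3, A=6, T=2, C=1.
Total G or C: 3 + 1 = 4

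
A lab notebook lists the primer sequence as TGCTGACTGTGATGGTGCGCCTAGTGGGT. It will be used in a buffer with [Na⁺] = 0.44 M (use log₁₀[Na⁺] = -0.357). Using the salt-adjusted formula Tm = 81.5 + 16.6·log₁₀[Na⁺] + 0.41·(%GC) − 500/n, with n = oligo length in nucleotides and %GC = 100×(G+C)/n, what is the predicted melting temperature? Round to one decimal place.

Length n = 29. C=5, G=12, T=9, A=3
G+C = 17, so %GC = 17/29 × 100 = 58.621%
Salt term: 16.6 × (-0.357) = -5.926
GC term: 0.41 × 58.621 = 24.035; length term: −500/29 = −17.241
Tm = 81.5 + (-5.926) + 24.035 − 17.241 = 82.368 → 82.4°C

82.4°C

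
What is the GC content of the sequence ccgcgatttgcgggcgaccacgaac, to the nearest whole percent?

68%

C=9, G=8, T=3, A=5
G+C = 8 + 9 = 17 out of 25 bases
%GC = 17/25 × 100 = 68% ≈ 68%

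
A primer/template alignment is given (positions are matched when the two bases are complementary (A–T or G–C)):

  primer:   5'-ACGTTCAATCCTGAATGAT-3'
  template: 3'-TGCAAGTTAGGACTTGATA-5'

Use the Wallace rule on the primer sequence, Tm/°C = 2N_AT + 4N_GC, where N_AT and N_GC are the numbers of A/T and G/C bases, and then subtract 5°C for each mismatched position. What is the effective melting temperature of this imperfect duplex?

42°C

Primer base counts: A=6, T=6, G=3, C=4 → A+T=12, G+C=7
Perfect-match Tm = 2(12) + 4(7) = 24 + 28 = 52°C
Mismatches (positions where the bases are not complementary): 2 (at positions 16, 17)
Effective Tm = 52 − 2×5 = 52 − 10 = 42°C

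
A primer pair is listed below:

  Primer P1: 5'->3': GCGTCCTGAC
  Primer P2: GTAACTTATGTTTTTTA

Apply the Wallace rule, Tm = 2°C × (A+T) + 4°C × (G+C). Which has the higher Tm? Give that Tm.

Primer P2, 40°C

Primer P1: A+T=3, G+C=7 → Tm = 2(3)+4(7) = 34°C
Primer P2: A+T=14, G+C=3 → Tm = 2(14)+4(3) = 40°C
34°C vs 40°C → primer P2 is higher.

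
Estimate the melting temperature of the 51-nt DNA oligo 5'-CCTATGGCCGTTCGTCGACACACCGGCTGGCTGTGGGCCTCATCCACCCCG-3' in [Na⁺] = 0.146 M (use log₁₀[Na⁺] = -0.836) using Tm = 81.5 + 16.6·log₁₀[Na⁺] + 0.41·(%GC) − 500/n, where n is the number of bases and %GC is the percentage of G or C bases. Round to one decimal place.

86.0°C

Length n = 51. Counting bases: G=14, A=6, T=10, C=21
G+C = 35, so %GC = 35/51 × 100 = 68.627%
Salt term: 16.6 × (-0.836) = -13.878
GC term: 0.41 × 68.627 = 28.137; length term: −500/51 = −9.804
Tm = 81.5 + (-13.878) + 28.137 − 9.804 = 85.955 → 86.0°C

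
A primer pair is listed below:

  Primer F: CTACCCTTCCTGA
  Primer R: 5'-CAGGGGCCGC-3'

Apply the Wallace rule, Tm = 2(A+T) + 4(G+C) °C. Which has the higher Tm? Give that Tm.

Primer F, 40°C

Primer F: A+T=6, G+C=7 → Tm = 2(6)+4(7) = 40°C
Primer R: A+T=1, G+C=9 → Tm = 2(1)+4(9) = 38°C
40°C vs 38°C → primer F is higher.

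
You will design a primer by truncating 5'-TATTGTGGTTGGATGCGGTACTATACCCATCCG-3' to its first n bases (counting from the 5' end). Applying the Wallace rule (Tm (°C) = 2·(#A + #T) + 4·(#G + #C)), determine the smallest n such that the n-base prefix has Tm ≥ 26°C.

First 9 bases: TATTGTGGT → Tm = 24°C (< 26°C)
First 10 bases: TATTGTGGTT → Tm = 26°C (≥ 26°C)
Each additional base adds 2°C (A/T) or 4°C (G/C), so Tm is non-decreasing in n; n = 10 is the first length to reach 26°C.

n = 10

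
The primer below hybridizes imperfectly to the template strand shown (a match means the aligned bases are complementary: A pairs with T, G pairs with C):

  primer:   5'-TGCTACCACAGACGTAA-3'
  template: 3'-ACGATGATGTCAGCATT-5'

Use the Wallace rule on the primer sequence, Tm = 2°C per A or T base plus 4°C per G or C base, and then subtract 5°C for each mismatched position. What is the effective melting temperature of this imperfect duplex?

Primer base counts: A=6, T=3, G=3, C=5 → A+T=9, G+C=8
Perfect-match Tm = 2(9) + 4(8) = 18 + 32 = 50°C
Mismatches (positions where the bases are not complementary): 2 (at positions 7, 12)
Effective Tm = 50 − 2×5 = 50 − 10 = 40°C

40°C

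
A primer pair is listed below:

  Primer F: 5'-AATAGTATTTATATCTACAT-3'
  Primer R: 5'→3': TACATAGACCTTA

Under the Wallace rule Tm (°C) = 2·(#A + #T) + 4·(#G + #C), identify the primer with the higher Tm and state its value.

Primer F, 46°C

Primer F: A+T=17, G+C=3 → Tm = 2(17)+4(3) = 46°C
Primer R: A+T=9, G+C=4 → Tm = 2(9)+4(4) = 34°C
46°C vs 34°C → primer F is higher.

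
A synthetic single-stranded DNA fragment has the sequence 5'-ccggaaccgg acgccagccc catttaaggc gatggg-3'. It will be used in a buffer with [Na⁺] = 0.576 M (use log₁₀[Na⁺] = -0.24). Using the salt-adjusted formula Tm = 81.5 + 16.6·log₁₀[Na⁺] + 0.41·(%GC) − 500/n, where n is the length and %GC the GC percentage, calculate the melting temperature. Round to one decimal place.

91.0°C

Length n = 36. G=12, T=4, C=12, A=8
G+C = 24, so %GC = 24/36 × 100 = 66.667%
Salt term: 16.6 × (-0.24) = -3.984
GC term: 0.41 × 66.667 = 27.333; length term: −500/36 = −13.889
Tm = 81.5 + (-3.984) + 27.333 − 13.889 = 90.96 → 91.0°C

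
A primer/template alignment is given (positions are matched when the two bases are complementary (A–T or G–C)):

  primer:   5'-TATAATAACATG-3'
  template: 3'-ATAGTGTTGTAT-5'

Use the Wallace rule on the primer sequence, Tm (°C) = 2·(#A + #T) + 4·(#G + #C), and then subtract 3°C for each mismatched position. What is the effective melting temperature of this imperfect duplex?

19°C

Primer base counts: A=6, T=4, G=1, C=1 → A+T=10, G+C=2
Perfect-match Tm = 2(10) + 4(2) = 20 + 8 = 28°C
Mismatches (positions where the bases are not complementary): 3 (at positions 4, 6, 12)
Effective Tm = 28 − 3×3 = 28 − 9 = 19°C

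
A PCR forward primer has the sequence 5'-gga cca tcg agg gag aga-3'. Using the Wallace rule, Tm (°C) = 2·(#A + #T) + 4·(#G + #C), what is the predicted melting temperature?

58°C

Base counts: G=8, C=3, A=6, T=1
So N_AT = 7 and N_GC = 11.
Tm = 4·11 + 2·7 = 44 + 14 = 58°C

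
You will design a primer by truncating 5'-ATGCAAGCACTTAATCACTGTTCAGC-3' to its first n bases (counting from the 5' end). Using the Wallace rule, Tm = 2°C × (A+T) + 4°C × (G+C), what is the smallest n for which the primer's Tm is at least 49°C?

n = 18

First 17 bases: ATGCAAGCACTTAATCA → Tm = 46°C (< 49°C)
First 18 bases: ATGCAAGCACTTAATCAC → Tm = 50°C (≥ 49°C)
Since every base adds ≥2°C, Tm only increases with n, so the threshold is first crossed at n = 18.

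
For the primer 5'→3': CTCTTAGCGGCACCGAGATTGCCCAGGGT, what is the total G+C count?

Base counts: G=9, T=6, C=9, A=5
Total G or C: 9 + 9 = 18

18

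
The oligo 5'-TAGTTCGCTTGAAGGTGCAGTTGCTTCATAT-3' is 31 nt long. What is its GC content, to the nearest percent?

42%

Scanning the sequence gives C=5, A=6, T=12, G=8.
G+C = 8 + 5 = 13 out of 31 bases
%GC = 13/31 × 100 = 41.94% ≈ 42%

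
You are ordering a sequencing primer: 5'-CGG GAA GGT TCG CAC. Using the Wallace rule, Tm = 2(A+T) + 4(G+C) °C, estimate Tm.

50°C

Counting bases: C=4, G=6, T=2, A=3
So N_AT = 5 and N_GC = 10.
Tm = 2(5) + 4(10) = 10 + 40 = 50°C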